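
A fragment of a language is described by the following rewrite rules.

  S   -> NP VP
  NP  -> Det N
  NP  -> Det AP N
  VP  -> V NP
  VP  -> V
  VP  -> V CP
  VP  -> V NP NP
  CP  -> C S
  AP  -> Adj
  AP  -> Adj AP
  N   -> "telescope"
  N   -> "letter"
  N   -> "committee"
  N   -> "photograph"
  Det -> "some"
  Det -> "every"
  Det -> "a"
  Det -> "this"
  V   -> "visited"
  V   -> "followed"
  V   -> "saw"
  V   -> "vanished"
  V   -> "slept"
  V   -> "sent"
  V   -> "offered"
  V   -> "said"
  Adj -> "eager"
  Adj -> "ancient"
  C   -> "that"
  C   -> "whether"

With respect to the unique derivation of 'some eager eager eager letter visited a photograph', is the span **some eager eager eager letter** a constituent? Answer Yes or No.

Yes

[S [NP [Det some] [AP [Adj eager] [AP [Adj eager] [AP [Adj eager]]]] [N letter]] [VP [V visited] [NP [Det a] [N photograph]]]]
The words 'some eager eager eager letter' are exhaustively dominated by a single NP node (built by NP → Det AP N), so they form a constituent.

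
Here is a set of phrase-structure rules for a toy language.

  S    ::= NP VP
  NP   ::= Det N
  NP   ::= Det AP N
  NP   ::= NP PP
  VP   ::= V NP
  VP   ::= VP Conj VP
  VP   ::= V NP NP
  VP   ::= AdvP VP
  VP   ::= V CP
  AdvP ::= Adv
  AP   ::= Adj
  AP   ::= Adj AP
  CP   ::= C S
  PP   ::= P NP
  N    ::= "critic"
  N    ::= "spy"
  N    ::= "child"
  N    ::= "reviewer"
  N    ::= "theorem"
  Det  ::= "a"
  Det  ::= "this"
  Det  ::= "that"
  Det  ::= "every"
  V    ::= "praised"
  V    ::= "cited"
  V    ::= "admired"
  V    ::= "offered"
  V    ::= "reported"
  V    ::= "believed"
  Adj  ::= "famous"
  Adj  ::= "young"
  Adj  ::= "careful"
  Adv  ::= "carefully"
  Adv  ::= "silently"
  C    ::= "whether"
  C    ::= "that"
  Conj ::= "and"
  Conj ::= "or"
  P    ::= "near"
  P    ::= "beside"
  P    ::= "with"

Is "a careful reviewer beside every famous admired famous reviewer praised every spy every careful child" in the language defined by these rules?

An Adj word can never sit immediately before a V word in any string this grammar generates, so the substring 'famous admired' rules out a derivation.

Ungrammatical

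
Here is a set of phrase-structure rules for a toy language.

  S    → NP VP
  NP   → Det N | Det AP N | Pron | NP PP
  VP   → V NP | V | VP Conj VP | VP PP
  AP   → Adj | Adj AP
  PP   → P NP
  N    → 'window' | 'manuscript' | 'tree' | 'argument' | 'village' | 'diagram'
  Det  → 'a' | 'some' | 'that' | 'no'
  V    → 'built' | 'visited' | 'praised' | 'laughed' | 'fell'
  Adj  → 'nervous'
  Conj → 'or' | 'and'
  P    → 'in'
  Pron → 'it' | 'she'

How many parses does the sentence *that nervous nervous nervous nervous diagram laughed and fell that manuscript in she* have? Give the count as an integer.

3

Two of the 3 distinct bracketings:
[S [NP [Det that] [AP [Adj nervous] [AP [Adj nervous] [AP [Adj nervous] [AP [Adj nervous]]]]] [N diagram]] [VP [VP [V laughed]] [Conj and] [VP [V fell] [NP [NP [Det that] [N manuscript]] [PP [P in] [NP [Pron she]]]]]]]
[S [NP [Det that] [AP [Adj nervous] [AP [Adj nervous] [AP [Adj nervous] [AP [Adj nervous]]]]] [N diagram]] [VP [VP [V laughed]] [Conj and] [VP [VP [V fell] [NP [Det that] [N manuscript]]] [PP [P in] [NP [Pron she]]]]]]
The difference turns on whether NP → NP PP is used at the relevant span, versus an alternative expansion of NP.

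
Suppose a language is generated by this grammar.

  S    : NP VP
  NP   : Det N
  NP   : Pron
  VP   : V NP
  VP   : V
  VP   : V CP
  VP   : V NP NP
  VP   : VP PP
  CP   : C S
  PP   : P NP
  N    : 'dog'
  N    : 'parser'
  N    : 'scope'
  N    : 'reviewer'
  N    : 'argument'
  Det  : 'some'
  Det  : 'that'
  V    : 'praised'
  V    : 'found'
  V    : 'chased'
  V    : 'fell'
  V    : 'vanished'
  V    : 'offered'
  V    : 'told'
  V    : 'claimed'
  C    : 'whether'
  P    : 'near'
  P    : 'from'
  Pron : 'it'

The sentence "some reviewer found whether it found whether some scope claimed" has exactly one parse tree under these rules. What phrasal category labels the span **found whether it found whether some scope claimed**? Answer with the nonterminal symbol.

[S [NP [Det some] [N reviewer]] [VP [V found] [CP [C whether] [S [NP [Pron it]] [VP [V found] [CP [C whether] [S [NP [Det some] [N scope]] [VP [V claimed]]]]]]]]]
The span 'found whether it found whether some scope claimed' is the VP node built by VP → V CP.

VP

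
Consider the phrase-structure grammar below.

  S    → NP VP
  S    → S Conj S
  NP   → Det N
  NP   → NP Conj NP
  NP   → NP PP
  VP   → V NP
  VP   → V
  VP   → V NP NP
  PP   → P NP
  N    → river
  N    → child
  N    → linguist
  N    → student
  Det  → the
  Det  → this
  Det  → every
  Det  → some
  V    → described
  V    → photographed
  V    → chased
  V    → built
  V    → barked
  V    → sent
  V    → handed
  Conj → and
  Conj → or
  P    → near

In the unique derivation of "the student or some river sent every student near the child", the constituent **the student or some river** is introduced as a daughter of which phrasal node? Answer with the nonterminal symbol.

S

S
  NP
    NP
      Det: the
      N: student
    Conj: or
    NP
      Det: some
      N: river
  VP
    V: sent
    NP
      NP
        Det: every
        N: student
      PP
        P: near
        NP
          Det: the
          N: child
The span 'the student or some river' is the NP node built by NP → NP Conj NP.
Its mother is the S built by S → NP VP.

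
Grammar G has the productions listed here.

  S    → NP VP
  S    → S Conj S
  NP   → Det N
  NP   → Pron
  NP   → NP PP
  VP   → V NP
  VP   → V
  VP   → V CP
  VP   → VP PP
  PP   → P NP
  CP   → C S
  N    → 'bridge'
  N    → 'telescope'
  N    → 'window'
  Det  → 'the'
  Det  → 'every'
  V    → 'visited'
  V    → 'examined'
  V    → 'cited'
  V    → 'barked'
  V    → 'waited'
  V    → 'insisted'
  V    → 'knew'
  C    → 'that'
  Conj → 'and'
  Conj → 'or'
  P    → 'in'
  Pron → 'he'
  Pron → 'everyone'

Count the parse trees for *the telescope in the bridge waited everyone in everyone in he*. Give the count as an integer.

5

Two of the 5 distinct bracketings:
[S [NP [NP [Det the] [N telescope]] [PP [P in] [NP [Det the] [N bridge]]]] [VP [V waited] [NP [NP [Pron everyone]] [PP [P in] [NP [NP [Pron everyone]] [PP [P in] [NP [Pron he]]]]]]]]
[S [NP [NP [Det the] [N telescope]] [PP [P in] [NP [Det the] [N bridge]]]] [VP [V waited] [NP [NP [NP [Pron everyone]] [PP [P in] [NP [Pron everyone]]]] [PP [P in] [NP [Pron he]]]]]]
The trees differ in how a recursive rule is bracketed over the same span.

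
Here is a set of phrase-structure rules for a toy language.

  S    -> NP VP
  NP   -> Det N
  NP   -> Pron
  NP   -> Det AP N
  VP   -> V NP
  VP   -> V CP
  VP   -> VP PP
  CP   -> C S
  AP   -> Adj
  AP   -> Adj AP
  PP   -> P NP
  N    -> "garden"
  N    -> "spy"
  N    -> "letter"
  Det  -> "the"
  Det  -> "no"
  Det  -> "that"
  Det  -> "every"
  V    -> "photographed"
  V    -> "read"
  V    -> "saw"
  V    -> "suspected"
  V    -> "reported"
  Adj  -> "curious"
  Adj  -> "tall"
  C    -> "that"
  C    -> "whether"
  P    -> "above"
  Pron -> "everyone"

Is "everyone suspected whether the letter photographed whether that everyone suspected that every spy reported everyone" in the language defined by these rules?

For S → NP VP, the only prefix that parses as NP is 'everyone', but the remainder 'suspected whether the letter photographed whether that everyone suspected that every spy reported everyone' is not a VP under these rules.

Ungrammatical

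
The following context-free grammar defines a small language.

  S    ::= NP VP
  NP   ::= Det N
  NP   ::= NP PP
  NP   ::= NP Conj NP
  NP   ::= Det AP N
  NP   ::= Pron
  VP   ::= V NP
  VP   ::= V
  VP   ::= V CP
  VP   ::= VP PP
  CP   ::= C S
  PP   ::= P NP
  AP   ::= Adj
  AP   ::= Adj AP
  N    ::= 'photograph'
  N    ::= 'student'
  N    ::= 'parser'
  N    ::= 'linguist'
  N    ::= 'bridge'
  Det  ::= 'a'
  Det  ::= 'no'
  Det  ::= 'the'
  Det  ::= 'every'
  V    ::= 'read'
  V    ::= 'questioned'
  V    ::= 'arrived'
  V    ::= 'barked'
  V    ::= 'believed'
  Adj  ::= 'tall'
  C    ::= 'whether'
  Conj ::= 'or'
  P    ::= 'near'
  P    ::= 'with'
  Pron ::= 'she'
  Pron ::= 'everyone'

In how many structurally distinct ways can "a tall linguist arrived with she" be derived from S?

1

[S [NP [Det a] [AP [Adj tall]] [N linguist]] [VP [VP [V arrived]] [PP [P with] [NP [Pron she]]]]]
No rule offers an alternative attachment or grouping for any span, so this is the only derivation.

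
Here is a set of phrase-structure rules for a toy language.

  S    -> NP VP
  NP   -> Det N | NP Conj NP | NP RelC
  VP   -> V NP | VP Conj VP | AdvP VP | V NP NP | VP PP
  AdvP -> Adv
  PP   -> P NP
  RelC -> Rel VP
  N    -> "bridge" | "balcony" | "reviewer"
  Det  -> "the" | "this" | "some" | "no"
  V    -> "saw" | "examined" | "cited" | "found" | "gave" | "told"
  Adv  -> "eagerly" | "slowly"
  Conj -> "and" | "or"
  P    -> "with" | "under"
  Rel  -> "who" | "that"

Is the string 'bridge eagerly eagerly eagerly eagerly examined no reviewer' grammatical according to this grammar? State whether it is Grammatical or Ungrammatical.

Ungrammatical

For S → NP VP, no prefix of the string parses as an NP.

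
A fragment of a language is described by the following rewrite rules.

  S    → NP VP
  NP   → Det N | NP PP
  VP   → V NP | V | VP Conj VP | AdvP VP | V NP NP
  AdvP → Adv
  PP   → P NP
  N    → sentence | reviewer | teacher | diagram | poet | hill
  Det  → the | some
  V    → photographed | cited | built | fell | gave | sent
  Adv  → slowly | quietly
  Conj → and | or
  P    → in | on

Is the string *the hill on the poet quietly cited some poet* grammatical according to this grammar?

Grammatical

[S [NP [NP [Det the] [N hill]] [PP [P on] [NP [Det the] [N poet]]]] [VP [AdvP [Adv quietly]] [VP [V cited] [NP [Det some] [N poet]]]]]
Each bracket corresponds to one application of a listed rule, so the string is derivable from S.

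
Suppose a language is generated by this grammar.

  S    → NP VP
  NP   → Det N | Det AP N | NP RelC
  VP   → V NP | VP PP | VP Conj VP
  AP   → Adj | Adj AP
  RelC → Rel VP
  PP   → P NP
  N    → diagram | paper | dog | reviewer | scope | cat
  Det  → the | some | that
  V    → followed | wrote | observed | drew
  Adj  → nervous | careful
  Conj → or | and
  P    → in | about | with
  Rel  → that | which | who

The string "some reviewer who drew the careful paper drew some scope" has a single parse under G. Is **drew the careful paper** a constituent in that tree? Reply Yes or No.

[S [NP [NP [Det some] [N reviewer]] [RelC [Rel who] [VP [V drew] [NP [Det the] [AP [Adj careful]] [N paper]]]]] [VP [V drew] [NP [Det some] [N scope]]]]
The words 'drew the careful paper' are exhaustively dominated by a single VP node (built by VP → V NP), so they form a constituent.

Yes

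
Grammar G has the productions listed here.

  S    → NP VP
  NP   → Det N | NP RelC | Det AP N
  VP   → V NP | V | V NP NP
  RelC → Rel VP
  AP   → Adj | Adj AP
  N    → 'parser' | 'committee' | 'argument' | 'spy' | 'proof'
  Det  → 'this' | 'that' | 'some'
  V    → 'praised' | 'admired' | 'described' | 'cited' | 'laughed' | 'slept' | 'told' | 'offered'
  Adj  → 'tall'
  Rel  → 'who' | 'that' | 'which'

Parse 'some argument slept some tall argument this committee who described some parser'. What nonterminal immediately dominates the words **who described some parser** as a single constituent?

S
  NP
    Det: some
    N: argument
  VP
    V: slept
    NP
      Det: some
      AP
        Adj: tall
      N: argument
    NP
      NP
        Det: this
        N: committee
      RelC
        Rel: who
        VP
          V: described
          NP
            Det: some
            N: parser
The span 'who described some parser' is the RelC node built by RelC → Rel VP.

RelC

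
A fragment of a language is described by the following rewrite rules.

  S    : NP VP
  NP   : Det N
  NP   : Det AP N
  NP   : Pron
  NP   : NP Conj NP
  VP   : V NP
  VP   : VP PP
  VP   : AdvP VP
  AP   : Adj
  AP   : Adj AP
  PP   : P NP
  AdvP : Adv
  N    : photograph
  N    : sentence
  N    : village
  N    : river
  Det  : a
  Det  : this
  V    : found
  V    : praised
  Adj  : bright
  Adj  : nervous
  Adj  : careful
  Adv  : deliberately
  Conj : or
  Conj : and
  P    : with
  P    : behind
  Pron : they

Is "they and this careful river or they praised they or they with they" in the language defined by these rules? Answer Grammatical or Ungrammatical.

Grammatical

[S [NP [NP [Pron they]] [Conj and] [NP [NP [Det this] [AP [Adj careful]] [N river]] [Conj or] [NP [Pron they]]]] [VP [VP [V praised] [NP [NP [Pron they]] [Conj or] [NP [Pron they]]]] [PP [P with] [NP [Pron they]]]]]
Every word is introduced by a lexical rule and the phrasal rules combine the resulting categories into a single S.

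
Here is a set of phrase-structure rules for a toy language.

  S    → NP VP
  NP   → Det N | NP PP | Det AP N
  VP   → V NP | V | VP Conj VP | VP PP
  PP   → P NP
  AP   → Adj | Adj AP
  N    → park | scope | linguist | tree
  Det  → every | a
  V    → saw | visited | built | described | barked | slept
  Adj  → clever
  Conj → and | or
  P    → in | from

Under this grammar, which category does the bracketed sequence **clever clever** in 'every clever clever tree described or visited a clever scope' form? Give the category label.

[S [NP [Det every] [AP [Adj clever] [AP [Adj clever]]] [N tree]] [VP [VP [V described]] [Conj or] [VP [V visited] [NP [Det a] [AP [Adj clever]] [N scope]]]]]
The span 'clever clever' is the AP node built by AP → Adj AP.

AP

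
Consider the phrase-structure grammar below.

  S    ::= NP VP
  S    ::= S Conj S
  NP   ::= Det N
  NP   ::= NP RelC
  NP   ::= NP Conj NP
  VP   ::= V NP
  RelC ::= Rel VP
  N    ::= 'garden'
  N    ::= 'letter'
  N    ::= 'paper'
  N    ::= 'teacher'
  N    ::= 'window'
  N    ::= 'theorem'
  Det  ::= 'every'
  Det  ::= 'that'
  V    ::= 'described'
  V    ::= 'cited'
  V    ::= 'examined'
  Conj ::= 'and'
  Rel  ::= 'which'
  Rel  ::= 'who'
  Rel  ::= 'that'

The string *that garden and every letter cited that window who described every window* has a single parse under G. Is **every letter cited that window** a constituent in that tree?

[S [NP [NP [Det that] [N garden]] [Conj and] [NP [Det every] [N letter]]] [VP [V cited] [NP [NP [Det that] [N window]] [RelC [Rel who] [VP [V described] [NP [Det every] [N window]]]]]]]
The smallest constituent containing 'every letter cited that window' is the S spanning 'that garden and every letter cited that window who described every window'; no single node in the tree dominates exactly the given words.

No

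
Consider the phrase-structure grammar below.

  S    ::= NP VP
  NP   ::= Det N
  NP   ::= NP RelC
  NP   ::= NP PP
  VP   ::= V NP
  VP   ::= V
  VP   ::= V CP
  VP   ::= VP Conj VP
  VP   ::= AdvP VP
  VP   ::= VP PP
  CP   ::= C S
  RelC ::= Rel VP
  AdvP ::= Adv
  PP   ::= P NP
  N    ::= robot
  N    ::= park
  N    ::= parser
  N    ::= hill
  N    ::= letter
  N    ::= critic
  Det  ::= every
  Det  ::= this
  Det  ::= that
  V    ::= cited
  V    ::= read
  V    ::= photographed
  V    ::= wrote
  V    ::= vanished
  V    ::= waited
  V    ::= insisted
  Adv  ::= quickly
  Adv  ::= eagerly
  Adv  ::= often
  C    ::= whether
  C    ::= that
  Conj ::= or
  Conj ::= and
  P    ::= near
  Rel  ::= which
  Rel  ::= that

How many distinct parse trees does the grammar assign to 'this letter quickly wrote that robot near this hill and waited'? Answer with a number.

Two of the 5 distinct bracketings:
[S [NP [Det this] [N letter]] [VP [VP [AdvP [Adv quickly]] [VP [V wrote] [NP [NP [Det that] [N robot]] [PP [P near] [NP [Det this] [N hill]]]]]] [Conj and] [VP [V waited]]]]
[S [NP [Det this] [N letter]] [VP [VP [AdvP [Adv quickly]] [VP [VP [V wrote] [NP [Det that] [N robot]]] [PP [P near] [NP [Det this] [N hill]]]]] [Conj and] [VP [V waited]]]]
The difference turns on whether NP → NP PP is used at the relevant span, versus an alternative expansion of NP.

5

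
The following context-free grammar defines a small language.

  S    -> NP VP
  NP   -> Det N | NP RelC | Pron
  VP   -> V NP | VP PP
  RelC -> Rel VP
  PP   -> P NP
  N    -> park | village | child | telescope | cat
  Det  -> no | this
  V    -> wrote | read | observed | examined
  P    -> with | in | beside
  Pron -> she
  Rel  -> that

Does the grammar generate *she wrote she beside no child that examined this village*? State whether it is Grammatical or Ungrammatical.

Grammatical

S
  NP
    Pron: she
  VP
    VP
      V: wrote
      NP
        Pron: she
    PP
      P: beside
      NP
        NP
          Det: no
          N: child
        RelC
          Rel: that
          VP
            V: examined
            NP
              Det: this
              N: village
The bracketing above is licensed at every node by one of the given productions, with S at the root.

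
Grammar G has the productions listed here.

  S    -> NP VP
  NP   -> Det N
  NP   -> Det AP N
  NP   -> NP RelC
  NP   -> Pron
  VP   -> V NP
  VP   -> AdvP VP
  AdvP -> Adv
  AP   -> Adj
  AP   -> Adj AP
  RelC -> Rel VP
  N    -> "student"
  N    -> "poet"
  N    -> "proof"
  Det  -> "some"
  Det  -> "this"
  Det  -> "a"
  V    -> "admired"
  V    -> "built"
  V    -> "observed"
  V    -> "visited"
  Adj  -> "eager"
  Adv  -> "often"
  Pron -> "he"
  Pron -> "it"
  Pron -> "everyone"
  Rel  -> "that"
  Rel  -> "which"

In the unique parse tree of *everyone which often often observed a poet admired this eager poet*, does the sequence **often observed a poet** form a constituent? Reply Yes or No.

Yes

[S [NP [NP [Pron everyone]] [RelC [Rel which] [VP [AdvP [Adv often]] [VP [AdvP [Adv often]] [VP [V observed] [NP [Det a] [N poet]]]]]]] [VP [V admired] [NP [Det this] [AP [Adj eager]] [N poet]]]]
The words 'often observed a poet' are exhaustively dominated by a single VP node (built by VP → AdvP VP), so they form a constituent.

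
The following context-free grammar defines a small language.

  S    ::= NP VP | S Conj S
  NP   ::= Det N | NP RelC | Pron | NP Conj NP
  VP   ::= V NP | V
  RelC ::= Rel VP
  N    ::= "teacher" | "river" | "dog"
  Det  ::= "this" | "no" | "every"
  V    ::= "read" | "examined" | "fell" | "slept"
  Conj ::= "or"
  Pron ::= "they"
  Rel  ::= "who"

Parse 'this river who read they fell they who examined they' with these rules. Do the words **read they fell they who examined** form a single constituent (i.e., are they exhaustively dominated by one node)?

No

[S [NP [NP [Det this] [N river]] [RelC [Rel who] [VP [V read] [NP [Pron they]]]]] [VP [V fell] [NP [NP [Pron they]] [RelC [Rel who] [VP [V examined] [NP [Pron they]]]]]]]
The smallest constituent containing 'read they fell they who examined' is the S spanning 'this river who read they fell they who examined they'; no single node in the tree dominates exactly the given words.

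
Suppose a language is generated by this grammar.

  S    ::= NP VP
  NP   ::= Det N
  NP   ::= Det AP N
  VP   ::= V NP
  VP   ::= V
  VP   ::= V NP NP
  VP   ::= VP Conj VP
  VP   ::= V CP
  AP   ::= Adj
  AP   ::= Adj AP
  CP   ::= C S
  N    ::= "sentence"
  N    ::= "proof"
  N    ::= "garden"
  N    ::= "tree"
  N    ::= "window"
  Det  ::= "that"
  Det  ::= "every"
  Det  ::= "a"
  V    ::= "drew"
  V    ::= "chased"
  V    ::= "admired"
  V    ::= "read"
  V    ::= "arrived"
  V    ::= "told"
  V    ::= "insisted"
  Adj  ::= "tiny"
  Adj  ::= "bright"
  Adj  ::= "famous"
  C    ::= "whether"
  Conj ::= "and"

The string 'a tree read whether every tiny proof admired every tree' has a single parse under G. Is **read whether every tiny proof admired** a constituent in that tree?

[S [NP [Det a] [N tree]] [VP [V read] [CP [C whether] [S [NP [Det every] [AP [Adj tiny]] [N proof]] [VP [V admired] [NP [Det every] [N tree]]]]]]]
The smallest constituent containing 'read whether every tiny proof admired' is the VP spanning 'read whether every tiny proof admired every tree'; no single node in the tree dominates exactly the given words.

No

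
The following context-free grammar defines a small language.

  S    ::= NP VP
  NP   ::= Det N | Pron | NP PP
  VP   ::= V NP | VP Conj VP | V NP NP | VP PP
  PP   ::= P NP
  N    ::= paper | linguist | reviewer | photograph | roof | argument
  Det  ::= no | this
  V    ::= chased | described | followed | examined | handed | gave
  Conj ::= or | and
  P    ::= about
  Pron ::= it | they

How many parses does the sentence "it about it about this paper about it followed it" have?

5

Two of the 5 distinct bracketings:
[S [NP [NP [Pron it]] [PP [P about] [NP [NP [Pron it]] [PP [P about] [NP [NP [Det this] [N paper]] [PP [P about] [NP [Pron it]]]]]]]] [VP [V followed] [NP [Pron it]]]]
[S [NP [NP [Pron it]] [PP [P about] [NP [NP [NP [Pron it]] [PP [P about] [NP [Det this] [N paper]]]] [PP [P about] [NP [Pron it]]]]]] [VP [V followed] [NP [Pron it]]]]
The trees differ in how a recursive rule is bracketed over the same span.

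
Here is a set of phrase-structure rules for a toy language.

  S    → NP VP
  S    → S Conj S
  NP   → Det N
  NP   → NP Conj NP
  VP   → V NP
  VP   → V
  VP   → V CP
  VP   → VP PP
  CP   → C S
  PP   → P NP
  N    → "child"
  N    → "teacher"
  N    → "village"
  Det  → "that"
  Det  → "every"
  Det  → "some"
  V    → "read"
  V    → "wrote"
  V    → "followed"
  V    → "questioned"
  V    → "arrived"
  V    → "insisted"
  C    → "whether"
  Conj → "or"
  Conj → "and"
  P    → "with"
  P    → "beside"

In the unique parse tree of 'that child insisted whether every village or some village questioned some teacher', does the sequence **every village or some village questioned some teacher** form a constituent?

[S [NP [Det that] [N child]] [VP [V insisted] [CP [C whether] [S [NP [NP [Det every] [N village]] [Conj or] [NP [Det some] [N village]]] [VP [V questioned] [NP [Det some] [N teacher]]]]]]]
The words 'every village or some village questioned some teacher' are exhaustively dominated by a single S node (built by S → NP VP), so they form a constituent.

Yes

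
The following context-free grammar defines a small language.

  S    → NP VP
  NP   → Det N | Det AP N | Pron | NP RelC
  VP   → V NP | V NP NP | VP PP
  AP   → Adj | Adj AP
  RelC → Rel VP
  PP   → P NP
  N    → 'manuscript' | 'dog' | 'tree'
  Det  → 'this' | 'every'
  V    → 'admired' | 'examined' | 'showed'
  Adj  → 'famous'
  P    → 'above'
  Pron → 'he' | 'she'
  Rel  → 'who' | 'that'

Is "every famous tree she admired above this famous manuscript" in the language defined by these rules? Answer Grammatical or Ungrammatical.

A V word can never sit immediately before a P word in any string this grammar generates, so the substring 'admired above' rules out a derivation.

Ungrammatical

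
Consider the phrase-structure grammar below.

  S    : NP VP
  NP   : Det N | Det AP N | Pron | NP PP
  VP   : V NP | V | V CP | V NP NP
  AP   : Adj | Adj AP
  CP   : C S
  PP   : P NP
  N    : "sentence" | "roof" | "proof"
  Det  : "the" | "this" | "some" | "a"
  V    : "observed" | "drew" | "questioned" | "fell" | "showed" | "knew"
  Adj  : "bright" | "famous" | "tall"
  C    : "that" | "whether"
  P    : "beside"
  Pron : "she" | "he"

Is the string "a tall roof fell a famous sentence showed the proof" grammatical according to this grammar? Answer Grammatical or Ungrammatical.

Ungrammatical

For S → NP VP, the only prefix that parses as NP is 'a tall roof', but the remainder 'fell a famous sentence showed the proof' is not a VP under these rules.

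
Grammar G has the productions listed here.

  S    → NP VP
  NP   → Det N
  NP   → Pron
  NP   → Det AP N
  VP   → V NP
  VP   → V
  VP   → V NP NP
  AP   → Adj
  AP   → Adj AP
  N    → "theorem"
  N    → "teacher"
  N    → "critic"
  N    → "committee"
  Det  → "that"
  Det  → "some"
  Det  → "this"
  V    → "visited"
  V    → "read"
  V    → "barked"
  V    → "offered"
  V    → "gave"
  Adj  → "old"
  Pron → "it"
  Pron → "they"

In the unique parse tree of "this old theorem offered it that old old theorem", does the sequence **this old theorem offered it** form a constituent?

[S [NP [Det this] [AP [Adj old]] [N theorem]] [VP [V offered] [NP [Pron it]] [NP [Det that] [AP [Adj old] [AP [Adj old]]] [N theorem]]]]
The smallest constituent containing 'this old theorem offered it' is the S spanning 'this old theorem offered it that old old theorem'; no single node in the tree dominates exactly the given words.

No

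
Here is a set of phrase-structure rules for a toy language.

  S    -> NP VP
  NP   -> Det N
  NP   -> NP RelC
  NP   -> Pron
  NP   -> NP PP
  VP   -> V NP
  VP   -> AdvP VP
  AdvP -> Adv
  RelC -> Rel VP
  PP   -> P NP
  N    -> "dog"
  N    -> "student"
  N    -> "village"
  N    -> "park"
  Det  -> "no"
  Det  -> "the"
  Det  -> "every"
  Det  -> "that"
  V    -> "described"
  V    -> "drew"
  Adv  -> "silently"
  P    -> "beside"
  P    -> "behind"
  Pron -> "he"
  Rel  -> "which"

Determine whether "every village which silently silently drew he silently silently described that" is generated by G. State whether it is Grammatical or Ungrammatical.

For S → NP VP, every NP-prefix leaves a non-VP remainder: after 'every village' the remainder is not a VP; after 'every village which silently silently drew he' the remainder is not a VP.

Ungrammatical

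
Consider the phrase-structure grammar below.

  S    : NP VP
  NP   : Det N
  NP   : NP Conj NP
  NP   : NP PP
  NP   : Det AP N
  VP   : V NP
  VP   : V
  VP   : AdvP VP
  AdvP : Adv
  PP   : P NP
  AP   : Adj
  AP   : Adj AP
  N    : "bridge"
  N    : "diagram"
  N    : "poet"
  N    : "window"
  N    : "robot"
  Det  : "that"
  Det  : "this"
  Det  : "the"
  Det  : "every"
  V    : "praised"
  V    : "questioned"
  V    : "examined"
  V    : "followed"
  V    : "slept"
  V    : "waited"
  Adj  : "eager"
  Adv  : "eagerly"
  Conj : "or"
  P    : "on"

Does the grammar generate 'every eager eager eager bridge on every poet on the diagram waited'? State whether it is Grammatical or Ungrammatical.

Grammatical

[S [NP [NP [Det every] [AP [Adj eager] [AP [Adj eager] [AP [Adj eager]]]] [N bridge]] [PP [P on] [NP [NP [Det every] [N poet]] [PP [P on] [NP [Det the] [N diagram]]]]]] [VP [V waited]]]
The bracketing above is licensed at every node by one of the given productions, with S at the root.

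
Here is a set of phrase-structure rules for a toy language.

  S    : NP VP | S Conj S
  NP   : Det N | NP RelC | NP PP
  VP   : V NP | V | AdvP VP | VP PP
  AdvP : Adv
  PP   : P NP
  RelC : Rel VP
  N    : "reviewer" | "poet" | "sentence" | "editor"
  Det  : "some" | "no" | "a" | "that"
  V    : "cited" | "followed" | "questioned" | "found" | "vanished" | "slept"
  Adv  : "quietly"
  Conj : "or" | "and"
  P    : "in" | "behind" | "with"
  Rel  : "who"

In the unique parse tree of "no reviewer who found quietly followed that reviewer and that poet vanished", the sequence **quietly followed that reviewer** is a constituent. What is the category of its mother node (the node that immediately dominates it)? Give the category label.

S
  S
    NP
      NP
        Det: no
        N: reviewer
      RelC
        Rel: who
        VP
          V: found
    VP
      AdvP
        Adv: quietly
      VP
        V: followed
        NP
          Det: that
          N: reviewer
  Conj: and
  S
    NP
      Det: that
      N: poet
    VP
      V: vanished
The span 'quietly followed that reviewer' is the VP node built by VP → AdvP VP.
Its mother is the S built by S → NP VP.

S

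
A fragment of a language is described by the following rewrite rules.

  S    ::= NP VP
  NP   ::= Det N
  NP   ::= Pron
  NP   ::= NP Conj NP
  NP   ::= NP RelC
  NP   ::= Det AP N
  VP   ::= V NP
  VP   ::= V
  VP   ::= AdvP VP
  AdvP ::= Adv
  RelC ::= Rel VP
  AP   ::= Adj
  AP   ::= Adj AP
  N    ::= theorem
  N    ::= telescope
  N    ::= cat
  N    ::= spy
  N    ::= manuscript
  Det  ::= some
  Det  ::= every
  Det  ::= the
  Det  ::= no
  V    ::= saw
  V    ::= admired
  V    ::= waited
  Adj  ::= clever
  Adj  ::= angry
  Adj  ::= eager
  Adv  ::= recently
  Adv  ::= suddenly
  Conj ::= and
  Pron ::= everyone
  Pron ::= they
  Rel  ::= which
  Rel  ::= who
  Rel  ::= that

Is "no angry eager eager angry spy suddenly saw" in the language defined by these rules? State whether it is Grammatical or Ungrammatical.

Grammatical

[S [NP [Det no] [AP [Adj angry] [AP [Adj eager] [AP [Adj eager] [AP [Adj angry]]]]] [N spy]] [VP [AdvP [Adv suddenly]] [VP [V saw]]]]
Each bracket corresponds to one application of a listed rule, so the string is derivable from S.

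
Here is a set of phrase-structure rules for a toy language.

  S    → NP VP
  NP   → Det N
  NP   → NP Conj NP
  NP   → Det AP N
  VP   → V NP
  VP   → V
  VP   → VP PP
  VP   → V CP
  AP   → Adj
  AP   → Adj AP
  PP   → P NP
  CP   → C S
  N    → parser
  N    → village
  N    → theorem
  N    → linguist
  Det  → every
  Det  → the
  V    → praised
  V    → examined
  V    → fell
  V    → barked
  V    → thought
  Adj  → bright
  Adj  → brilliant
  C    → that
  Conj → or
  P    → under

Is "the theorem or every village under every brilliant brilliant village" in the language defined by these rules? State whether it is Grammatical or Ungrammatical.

Ungrammatical

For S → NP VP, every NP-prefix leaves a non-VP remainder: after 'the theorem' the remainder is not a VP; after 'the theorem or every village' the remainder is not a VP.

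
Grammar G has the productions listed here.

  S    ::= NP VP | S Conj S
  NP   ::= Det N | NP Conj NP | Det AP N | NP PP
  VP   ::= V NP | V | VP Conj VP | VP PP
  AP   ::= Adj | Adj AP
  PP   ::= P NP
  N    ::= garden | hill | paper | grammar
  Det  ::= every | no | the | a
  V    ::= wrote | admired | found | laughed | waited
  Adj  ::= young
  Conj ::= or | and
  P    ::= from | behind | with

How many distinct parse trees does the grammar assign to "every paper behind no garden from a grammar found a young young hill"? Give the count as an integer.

The two bracketings:
[S [NP [NP [Det every] [N paper]] [PP [P behind] [NP [NP [Det no] [N garden]] [PP [P from] [NP [Det a] [N grammar]]]]]] [VP [V found] [NP [Det a] [AP [Adj young] [AP [Adj young]]] [N hill]]]]
[S [NP [NP [NP [Det every] [N paper]] [PP [P behind] [NP [Det no] [N garden]]]] [PP [P from] [NP [Det a] [N grammar]]]] [VP [V found] [NP [Det a] [AP [Adj young] [AP [Adj young]]] [N hill]]]]
The trees differ in how a recursive rule is bracketed over the same span.

2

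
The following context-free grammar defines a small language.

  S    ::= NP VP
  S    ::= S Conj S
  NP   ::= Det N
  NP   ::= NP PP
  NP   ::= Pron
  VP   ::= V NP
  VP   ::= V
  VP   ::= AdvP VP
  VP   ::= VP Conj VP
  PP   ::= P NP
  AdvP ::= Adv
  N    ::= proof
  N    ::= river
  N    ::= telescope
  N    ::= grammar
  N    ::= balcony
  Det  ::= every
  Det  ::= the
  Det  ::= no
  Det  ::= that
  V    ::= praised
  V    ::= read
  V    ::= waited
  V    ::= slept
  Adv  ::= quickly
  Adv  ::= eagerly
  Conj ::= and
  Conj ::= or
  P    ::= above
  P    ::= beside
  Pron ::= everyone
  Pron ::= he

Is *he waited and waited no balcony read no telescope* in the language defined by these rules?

For S → NP VP, the only prefix that parses as NP is 'he', but the remainder 'waited and waited no balcony read no telescope' is not a VP under these rules. The alternative S rule S → S Conj S likewise has no satisfying split.

Ungrammatical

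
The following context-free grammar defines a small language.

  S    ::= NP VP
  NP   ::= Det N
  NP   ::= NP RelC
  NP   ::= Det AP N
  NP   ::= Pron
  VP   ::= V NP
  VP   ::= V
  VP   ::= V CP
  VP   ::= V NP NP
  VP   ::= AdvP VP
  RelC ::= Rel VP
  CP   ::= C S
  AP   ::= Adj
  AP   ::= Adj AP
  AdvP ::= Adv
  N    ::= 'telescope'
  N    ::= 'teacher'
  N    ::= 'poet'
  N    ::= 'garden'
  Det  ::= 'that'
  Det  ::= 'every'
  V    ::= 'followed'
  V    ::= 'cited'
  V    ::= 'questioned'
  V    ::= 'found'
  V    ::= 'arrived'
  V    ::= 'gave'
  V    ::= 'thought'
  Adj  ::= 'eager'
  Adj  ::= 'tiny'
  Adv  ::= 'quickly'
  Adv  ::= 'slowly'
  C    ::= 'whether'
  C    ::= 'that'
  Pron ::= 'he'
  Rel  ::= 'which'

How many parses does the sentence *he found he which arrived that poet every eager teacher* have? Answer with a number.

2

The two bracketings:
[S [NP [Pron he]] [VP [V found] [NP [NP [Pron he]] [RelC [Rel which] [VP [V arrived] [NP [Det that] [N poet]] [NP [Det every] [AP [Adj eager]] [N teacher]]]]]]]
[S [NP [Pron he]] [VP [V found] [NP [NP [Pron he]] [RelC [Rel which] [VP [V arrived] [NP [Det that] [N poet]]]]] [NP [Det every] [AP [Adj eager]] [N teacher]]]]
The trees differ in how a recursive rule is bracketed over the same span.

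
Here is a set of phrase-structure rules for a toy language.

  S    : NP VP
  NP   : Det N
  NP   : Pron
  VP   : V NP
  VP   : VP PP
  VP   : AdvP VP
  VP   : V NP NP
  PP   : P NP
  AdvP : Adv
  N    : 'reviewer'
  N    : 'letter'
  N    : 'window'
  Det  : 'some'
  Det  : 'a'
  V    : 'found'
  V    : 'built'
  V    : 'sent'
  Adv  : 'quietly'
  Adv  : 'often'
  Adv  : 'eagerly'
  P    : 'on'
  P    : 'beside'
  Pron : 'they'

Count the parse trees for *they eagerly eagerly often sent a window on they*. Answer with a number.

Two of the 4 distinct bracketings:
[S [NP [Pron they]] [VP [VP [AdvP [Adv eagerly]] [VP [AdvP [Adv eagerly]] [VP [AdvP [Adv often]] [VP [V sent] [NP [Det a] [N window]]]]]] [PP [P on] [NP [Pron they]]]]]
[S [NP [Pron they]] [VP [AdvP [Adv eagerly]] [VP [VP [AdvP [Adv eagerly]] [VP [AdvP [Adv often]] [VP [V sent] [NP [Det a] [N window]]]]] [PP [P on] [NP [Pron they]]]]]]
The trees differ in how a recursive rule is bracketed over the same span.

4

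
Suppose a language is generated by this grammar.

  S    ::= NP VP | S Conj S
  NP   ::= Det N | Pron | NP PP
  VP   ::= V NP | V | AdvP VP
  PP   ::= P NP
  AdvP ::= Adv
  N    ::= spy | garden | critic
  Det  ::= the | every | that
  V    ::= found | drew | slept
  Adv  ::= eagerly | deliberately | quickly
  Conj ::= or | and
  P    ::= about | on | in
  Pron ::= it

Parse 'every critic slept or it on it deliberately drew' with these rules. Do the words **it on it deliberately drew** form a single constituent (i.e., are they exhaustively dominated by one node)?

Yes

[S [S [NP [Det every] [N critic]] [VP [V slept]]] [Conj or] [S [NP [NP [Pron it]] [PP [P on] [NP [Pron it]]]] [VP [AdvP [Adv deliberately]] [VP [V drew]]]]]
The words 'it on it deliberately drew' are exhaustively dominated by a single S node (built by S → NP VP), so they form a constituent.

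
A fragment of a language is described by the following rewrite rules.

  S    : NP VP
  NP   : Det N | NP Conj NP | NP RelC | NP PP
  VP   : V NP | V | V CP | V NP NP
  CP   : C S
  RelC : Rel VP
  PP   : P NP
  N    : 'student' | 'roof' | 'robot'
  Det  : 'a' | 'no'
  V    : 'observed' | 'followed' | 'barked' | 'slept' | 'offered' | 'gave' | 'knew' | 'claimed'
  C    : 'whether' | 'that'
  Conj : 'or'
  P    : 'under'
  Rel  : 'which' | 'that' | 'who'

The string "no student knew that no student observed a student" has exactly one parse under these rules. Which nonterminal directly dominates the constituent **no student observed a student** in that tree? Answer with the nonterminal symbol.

CP

[S [NP [Det no] [N student]] [VP [V knew] [CP [C that] [S [NP [Det no] [N student]] [VP [V observed] [NP [Det a] [N student]]]]]]]
The span 'no student observed a student' is the S node built by S → NP VP.
Its mother is the CP built by CP → C S.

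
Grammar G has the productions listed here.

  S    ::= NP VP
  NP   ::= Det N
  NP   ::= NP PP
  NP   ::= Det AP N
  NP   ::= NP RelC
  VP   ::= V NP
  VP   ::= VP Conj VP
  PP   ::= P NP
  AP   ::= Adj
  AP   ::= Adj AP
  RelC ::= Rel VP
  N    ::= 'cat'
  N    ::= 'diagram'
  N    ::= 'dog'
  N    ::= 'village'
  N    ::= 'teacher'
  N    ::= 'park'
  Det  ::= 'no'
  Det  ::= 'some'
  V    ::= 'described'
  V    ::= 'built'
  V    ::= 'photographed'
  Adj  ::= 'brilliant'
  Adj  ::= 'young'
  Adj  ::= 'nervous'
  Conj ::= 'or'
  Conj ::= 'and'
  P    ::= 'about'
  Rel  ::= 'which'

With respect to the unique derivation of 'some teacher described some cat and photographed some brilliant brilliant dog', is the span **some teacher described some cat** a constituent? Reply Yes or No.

No

[S [NP [Det some] [N teacher]] [VP [VP [V described] [NP [Det some] [N cat]]] [Conj and] [VP [V photographed] [NP [Det some] [AP [Adj brilliant] [AP [Adj brilliant]]] [N dog]]]]]
The smallest constituent containing 'some teacher described some cat' is the S spanning 'some teacher described some cat and photographed some brilliant brilliant dog'; no single node in the tree dominates exactly the given words.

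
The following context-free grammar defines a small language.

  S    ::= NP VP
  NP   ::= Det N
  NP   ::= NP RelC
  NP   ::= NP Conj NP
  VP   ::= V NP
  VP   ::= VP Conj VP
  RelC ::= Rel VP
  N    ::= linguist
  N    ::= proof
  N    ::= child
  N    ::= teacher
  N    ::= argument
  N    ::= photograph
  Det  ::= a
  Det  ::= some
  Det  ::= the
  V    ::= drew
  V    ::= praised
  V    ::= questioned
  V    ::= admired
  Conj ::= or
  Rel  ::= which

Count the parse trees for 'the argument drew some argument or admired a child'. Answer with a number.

[S [NP [Det the] [N argument]] [VP [VP [V drew] [NP [Det some] [N argument]]] [Conj or] [VP [V admired] [NP [Det a] [N child]]]]]
No rule offers an alternative attachment or grouping for any span, so this is the only derivation.

1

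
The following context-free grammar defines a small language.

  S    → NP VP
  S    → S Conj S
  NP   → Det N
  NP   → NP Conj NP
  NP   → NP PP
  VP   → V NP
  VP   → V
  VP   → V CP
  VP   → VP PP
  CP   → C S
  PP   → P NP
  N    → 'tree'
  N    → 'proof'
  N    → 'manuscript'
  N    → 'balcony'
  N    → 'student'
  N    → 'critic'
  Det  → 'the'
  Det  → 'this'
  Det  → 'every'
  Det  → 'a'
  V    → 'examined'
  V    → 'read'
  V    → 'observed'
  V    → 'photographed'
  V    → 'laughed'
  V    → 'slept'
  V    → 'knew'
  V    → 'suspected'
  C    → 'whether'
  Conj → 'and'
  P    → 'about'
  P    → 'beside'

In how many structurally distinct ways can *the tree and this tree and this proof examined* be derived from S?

The two bracketings:
[S [NP [NP [Det the] [N tree]] [Conj and] [NP [NP [Det this] [N tree]] [Conj and] [NP [Det this] [N proof]]]] [VP [V examined]]]
[S [NP [NP [NP [Det the] [N tree]] [Conj and] [NP [Det this] [N tree]]] [Conj and] [NP [Det this] [N proof]]] [VP [V examined]]]
The trees differ in how a recursive rule is bracketed over the same span.

2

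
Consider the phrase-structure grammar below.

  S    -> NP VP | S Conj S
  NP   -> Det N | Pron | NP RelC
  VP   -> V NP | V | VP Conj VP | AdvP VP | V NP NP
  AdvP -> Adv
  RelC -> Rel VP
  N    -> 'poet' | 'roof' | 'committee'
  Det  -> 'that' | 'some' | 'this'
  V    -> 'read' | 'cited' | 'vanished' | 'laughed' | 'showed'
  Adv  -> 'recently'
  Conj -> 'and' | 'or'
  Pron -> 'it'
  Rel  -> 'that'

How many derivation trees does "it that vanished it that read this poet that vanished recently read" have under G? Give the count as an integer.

Two of the 7 distinct bracketings:
[S [NP [NP [Pron it]] [RelC [Rel that] [VP [V vanished] [NP [NP [Pron it]] [RelC [Rel that] [VP [V read] [NP [NP [Det this] [N poet]] [RelC [Rel that] [VP [V vanished]]]]]]]]]] [VP [AdvP [Adv recently]] [VP [V read]]]]
[S [NP [NP [Pron it]] [RelC [Rel that] [VP [V vanished] [NP [NP [NP [Pron it]] [RelC [Rel that] [VP [V read] [NP [Det this] [N poet]]]]] [RelC [Rel that] [VP [V vanished]]]]]]] [VP [AdvP [Adv recently]] [VP [V read]]]]
The trees differ in how a recursive rule is bracketed over the same span.

7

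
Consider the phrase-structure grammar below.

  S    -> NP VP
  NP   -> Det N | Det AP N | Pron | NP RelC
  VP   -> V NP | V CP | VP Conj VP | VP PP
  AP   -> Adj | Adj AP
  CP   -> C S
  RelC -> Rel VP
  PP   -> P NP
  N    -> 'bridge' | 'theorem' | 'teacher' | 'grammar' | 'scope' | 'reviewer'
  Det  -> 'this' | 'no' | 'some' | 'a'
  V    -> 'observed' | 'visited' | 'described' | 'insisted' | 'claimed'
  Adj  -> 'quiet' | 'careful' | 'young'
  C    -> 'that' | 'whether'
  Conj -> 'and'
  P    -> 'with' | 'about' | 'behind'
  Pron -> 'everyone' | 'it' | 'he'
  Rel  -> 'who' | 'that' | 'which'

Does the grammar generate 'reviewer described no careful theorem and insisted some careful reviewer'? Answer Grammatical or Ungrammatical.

For S → NP VP, no prefix of the string parses as an NP.

Ungrammatical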